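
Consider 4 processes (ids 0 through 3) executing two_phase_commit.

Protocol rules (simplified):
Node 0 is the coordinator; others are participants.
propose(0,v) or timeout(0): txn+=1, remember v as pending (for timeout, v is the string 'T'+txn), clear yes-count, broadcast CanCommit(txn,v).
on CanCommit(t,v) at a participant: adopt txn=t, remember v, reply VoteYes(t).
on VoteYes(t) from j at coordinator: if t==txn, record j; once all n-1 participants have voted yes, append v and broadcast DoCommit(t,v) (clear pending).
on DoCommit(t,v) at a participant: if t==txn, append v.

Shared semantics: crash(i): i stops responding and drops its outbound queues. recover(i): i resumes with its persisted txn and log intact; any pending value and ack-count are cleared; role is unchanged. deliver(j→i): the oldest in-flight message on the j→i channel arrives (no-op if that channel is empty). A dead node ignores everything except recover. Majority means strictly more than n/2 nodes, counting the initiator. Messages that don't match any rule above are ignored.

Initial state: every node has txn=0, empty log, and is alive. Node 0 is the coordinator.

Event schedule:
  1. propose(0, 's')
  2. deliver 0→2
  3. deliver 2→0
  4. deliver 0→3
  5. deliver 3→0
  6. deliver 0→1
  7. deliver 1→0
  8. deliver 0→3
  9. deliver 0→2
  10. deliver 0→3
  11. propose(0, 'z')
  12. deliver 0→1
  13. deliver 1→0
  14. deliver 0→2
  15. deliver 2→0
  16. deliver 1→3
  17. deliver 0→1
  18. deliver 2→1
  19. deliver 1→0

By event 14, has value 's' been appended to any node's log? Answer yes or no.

yes

[1] propose(0,'s') → N0(coor t1 [-])
[2] deliver 0→2 → N2(part t1 [-])
[3] deliver 2→0 → ∅
[4] deliver 0→3 → N3(part t1 [-])
[5] deliver 3→0 → ∅
[6] deliver 0→1 → N1(part t1 [-])
[7] deliver 1→0 → N0(coor t1 [s])
[8] deliver 0→3 → N3(part t1 [s])
[9] deliver 0→2 → N2(part t1 [s])
[10] deliver 0→3 → ∅
[11] propose(0,'z') → N0(coor t2 [s])
[12] deliver 0→1 → N1(part t1 [s])
[13] deliver 1→0 → ∅
[14] deliver 0→2 → N2(part t2 [s])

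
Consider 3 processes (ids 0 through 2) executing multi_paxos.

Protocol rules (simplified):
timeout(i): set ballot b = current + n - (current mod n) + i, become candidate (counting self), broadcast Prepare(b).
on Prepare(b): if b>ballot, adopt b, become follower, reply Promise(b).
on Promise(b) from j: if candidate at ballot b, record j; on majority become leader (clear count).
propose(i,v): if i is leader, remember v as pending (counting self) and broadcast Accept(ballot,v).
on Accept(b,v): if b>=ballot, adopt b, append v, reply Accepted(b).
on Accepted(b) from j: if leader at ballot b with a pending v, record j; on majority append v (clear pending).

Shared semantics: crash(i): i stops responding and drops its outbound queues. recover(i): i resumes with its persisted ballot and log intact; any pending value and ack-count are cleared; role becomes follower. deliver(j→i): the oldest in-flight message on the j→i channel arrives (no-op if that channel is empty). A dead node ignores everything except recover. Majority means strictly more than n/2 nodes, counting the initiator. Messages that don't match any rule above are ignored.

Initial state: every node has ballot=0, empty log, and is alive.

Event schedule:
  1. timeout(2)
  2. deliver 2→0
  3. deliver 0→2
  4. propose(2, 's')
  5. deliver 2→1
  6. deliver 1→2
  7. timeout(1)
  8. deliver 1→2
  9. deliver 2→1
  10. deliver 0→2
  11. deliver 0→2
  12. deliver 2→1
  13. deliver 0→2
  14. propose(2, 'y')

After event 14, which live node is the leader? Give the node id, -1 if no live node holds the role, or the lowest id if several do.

1. timeout(2):  <2:cand b5 ->
2. deliver 2→0:  <0:foll b5 ->
3. deliver 0→2:  <2:lead b5 ->
4. propose(2,'s'):  nop
5. deliver 2→1:  <1:foll b5 ->
6. deliver 1→2:  nop
7. timeout(1):  <1:cand b7 ->
8. deliver 1→2:  <2:foll b7 ->
9. deliver 2→1:  nop
10. deliver 0→2:  nop
11. deliver 0→2:  nop
12. deliver 2→1:  <1:lead b7 ->
13. deliver 0→2:  nop
14. propose(2,'y'):  nop

1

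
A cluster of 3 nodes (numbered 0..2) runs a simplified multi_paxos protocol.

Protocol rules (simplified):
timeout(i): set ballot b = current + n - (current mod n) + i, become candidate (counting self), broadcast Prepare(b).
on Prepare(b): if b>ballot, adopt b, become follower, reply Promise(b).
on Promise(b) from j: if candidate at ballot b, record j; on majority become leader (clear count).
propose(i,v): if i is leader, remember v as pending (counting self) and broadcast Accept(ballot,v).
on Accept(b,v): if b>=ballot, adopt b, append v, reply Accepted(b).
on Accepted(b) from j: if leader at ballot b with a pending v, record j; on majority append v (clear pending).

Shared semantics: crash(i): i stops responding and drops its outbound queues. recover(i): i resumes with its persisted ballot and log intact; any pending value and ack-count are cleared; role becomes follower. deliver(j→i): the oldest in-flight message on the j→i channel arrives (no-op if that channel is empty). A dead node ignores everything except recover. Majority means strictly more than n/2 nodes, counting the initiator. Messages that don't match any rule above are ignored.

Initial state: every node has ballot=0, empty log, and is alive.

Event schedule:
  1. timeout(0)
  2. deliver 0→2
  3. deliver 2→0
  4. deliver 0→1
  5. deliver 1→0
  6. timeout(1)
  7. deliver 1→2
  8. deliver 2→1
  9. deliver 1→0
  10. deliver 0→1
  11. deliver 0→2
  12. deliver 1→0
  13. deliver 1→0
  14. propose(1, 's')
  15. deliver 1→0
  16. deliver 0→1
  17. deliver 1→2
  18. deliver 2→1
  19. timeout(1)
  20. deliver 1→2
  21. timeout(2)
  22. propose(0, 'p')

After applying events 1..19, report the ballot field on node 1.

10

step 1 timeout(0): 0={cand,b=3,log=-}
step 2 deliver 0→2: 2={foll,b=3,log=-}
step 3 deliver 2→0: 0={lead,b=3,log=-}
step 4 deliver 0→1: 1={foll,b=3,log=-}
step 5 deliver 1→0: —
step 6 timeout(1): 1={cand,b=7,log=-}
step 7 deliver 1→2: 2={foll,b=7,log=-}
step 8 deliver 2→1: 1={lead,b=7,log=-}
step 9 deliver 1→0: 0={foll,b=7,log=-}
step 10 deliver 0→1: —
step 11 deliver 0→2: —
step 12 deliver 1→0: —
step 13 deliver 1→0: —
step 14 propose(1,'s'): —
step 15 deliver 1→0: 0={foll,b=7,log=s}
step 16 deliver 0→1: 1={lead,b=7,log=s}
step 17 deliver 1→2: 2={foll,b=7,log=s}
step 18 deliver 2→1: —
step 19 timeout(1): 1={cand,b=10,log=s}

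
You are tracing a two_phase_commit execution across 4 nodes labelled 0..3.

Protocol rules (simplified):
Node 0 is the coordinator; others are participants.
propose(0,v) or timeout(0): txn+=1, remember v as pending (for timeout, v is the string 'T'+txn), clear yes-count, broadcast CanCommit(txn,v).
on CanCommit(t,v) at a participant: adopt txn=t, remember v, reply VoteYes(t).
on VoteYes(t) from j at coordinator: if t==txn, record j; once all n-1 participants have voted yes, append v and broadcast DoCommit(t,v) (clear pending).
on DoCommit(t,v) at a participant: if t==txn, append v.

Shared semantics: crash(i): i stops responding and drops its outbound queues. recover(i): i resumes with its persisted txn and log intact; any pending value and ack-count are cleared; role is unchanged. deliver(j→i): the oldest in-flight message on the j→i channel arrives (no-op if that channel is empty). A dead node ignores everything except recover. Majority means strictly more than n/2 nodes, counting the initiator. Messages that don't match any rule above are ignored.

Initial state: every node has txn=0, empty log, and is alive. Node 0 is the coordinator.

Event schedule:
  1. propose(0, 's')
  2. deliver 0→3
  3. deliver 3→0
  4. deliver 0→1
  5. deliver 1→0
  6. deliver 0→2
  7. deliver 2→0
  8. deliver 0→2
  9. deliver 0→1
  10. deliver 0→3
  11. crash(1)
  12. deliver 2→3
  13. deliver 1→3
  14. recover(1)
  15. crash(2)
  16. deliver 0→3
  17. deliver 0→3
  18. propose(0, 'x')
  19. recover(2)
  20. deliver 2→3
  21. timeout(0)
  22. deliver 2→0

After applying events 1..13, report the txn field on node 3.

after 1 — propose(0,'s'): n0:coor/t1/[-]
after 2 — deliver 0→3: n3:part/t1/[-]
after 3 — deliver 3→0: ·
after 4 — deliver 0→1: n1:part/t1/[-]
after 5 — deliver 1→0: ·
after 6 — deliver 0→2: n2:part/t1/[-]
after 7 — deliver 2→0: n0:coor/t1/[s]
after 8 — deliver 0→2: n2:part/t1/[s]
after 9 — deliver 0→1: n1:part/t1/[s]
after 10 — deliver 0→3: n3:part/t1/[s]
after 11 — crash(1): n1:✗part/t1/[s]
after 12 — deliver 2→3: ·
after 13 — deliver 1→3: ·

1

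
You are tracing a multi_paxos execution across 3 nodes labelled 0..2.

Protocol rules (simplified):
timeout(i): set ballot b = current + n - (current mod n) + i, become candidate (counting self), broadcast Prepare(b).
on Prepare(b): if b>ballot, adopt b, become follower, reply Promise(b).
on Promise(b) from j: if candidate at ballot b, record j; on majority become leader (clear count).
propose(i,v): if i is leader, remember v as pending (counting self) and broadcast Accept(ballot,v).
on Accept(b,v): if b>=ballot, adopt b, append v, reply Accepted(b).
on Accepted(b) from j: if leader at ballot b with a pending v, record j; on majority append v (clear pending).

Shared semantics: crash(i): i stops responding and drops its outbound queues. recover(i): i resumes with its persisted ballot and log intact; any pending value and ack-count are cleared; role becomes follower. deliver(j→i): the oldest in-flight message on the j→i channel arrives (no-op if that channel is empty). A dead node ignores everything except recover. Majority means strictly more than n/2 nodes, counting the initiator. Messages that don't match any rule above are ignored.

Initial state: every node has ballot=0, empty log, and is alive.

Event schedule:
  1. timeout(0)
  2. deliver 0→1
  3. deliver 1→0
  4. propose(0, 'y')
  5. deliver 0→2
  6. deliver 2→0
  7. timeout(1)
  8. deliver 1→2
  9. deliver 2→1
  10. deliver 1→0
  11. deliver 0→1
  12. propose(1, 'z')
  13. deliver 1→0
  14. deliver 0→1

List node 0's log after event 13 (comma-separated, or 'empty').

step 1 timeout(0): 0={cand,b=3,log=-}
step 2 deliver 0→1: 1={foll,b=3,log=-}
step 3 deliver 1→0: 0={lead,b=3,log=-}
step 4 propose(0,'y'): —
step 5 deliver 0→2: 2={foll,b=3,log=-}
step 6 deliver 2→0: —
step 7 timeout(1): 1={cand,b=7,log=-}
step 8 deliver 1→2: 2={foll,b=7,log=-}
step 9 deliver 2→1: 1={lead,b=7,log=-}
step 10 deliver 1→0: 0={foll,b=7,log=-}
step 11 deliver 0→1: —
step 12 propose(1,'z'): —
step 13 deliver 1→0: 0={foll,b=7,log=z}

z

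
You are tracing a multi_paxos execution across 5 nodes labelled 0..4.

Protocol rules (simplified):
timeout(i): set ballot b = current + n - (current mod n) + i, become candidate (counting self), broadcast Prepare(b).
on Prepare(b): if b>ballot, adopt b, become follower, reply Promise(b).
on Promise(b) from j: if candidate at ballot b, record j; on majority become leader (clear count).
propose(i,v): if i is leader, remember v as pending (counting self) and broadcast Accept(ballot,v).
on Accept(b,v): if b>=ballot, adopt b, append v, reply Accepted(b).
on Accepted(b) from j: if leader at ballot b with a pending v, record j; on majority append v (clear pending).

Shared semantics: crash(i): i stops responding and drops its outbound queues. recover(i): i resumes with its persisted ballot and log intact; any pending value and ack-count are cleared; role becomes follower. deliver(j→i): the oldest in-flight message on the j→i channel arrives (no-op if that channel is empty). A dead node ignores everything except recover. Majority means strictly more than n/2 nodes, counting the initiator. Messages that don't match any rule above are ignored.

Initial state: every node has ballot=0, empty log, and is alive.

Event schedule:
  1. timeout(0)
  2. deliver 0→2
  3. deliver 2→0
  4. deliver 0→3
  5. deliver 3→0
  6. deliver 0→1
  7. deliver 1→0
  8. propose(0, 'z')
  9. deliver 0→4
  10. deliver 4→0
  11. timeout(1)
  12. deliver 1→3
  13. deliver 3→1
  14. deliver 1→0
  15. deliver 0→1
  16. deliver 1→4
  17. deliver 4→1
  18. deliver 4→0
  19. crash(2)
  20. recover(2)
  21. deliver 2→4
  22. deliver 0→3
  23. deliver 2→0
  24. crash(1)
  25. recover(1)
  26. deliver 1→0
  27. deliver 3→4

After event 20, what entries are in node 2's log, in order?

empty

e1 timeout(0): 0[cand,b=5,-]
e2 deliver 0→2: 2[foll,b=5,-]
e3 deliver 2→0: ·
e4 deliver 0→3: 3[foll,b=5,-]
e5 deliver 3→0: 0[lead,b=5,-]
e6 deliver 0→1: 1[foll,b=5,-]
e7 deliver 1→0: ·
e8 propose(0,'z'): ·
e9 deliver 0→4: 4[foll,b=5,-]
e10 deliver 4→0: ·
e11 timeout(1): 1[cand,b=11,-]
e12 deliver 1→3: 3[foll,b=11,-]
e13 deliver 3→1: ·
e14 deliver 1→0: 0[foll,b=11,-]
e15 deliver 0→1: ·
e16 deliver 1→4: 4[foll,b=11,-]
e17 deliver 4→1: 1[lead,b=11,-]
e18 deliver 4→0: ·
e19 crash(2): 2[✗foll,b=5,-]
e20 recover(2): 2[foll,b=5,-]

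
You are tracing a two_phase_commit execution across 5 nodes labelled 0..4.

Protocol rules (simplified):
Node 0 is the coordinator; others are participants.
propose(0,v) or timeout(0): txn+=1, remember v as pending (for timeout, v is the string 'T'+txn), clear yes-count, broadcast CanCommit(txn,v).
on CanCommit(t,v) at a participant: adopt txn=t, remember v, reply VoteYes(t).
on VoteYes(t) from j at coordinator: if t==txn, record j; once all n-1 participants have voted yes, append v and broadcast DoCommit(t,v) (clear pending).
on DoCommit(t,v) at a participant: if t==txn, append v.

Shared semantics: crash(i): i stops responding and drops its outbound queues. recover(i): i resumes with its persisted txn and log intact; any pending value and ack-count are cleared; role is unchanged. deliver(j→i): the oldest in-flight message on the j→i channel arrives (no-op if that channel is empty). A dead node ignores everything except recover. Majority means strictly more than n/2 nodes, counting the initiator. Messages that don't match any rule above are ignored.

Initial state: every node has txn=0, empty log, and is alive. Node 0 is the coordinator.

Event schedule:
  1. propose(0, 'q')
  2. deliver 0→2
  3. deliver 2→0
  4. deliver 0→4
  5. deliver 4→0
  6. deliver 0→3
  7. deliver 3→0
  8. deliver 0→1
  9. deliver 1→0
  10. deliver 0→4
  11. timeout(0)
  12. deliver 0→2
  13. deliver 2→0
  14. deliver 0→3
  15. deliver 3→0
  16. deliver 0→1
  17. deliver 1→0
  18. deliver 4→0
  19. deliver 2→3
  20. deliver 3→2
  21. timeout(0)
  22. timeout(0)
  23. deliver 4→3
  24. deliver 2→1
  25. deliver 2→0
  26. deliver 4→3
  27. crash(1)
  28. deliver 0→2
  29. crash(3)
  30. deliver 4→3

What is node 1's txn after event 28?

e1 propose(0,'q'): 0[coor,t=1,-]
e2 deliver 0→2: 2[part,t=1,-]
e3 deliver 2→0: ·
e4 deliver 0→4: 4[part,t=1,-]
e5 deliver 4→0: ·
e6 deliver 0→3: 3[part,t=1,-]
e7 deliver 3→0: ·
e8 deliver 0→1: 1[part,t=1,-]
e9 deliver 1→0: 0[coor,t=1,q]
e10 deliver 0→4: 4[part,t=1,q]
e11 timeout(0): 0[coor,t=2,q]
e12 deliver 0→2: 2[part,t=1,q]
e13 deliver 2→0: ·
e14 deliver 0→3: 3[part,t=1,q]
e15 deliver 3→0: ·
e16 deliver 0→1: 1[part,t=1,q]
e17 deliver 1→0: ·
e18 deliver 4→0: ·
e19 deliver 2→3: ·
e20 deliver 3→2: ·
e21 timeout(0): 0[coor,t=3,q]
e22 timeout(0): 0[coor,t=4,q]
e23 deliver 4→3: ·
e24 deliver 2→1: ·
e25 deliver 2→0: ·
e26 deliver 4→3: ·
e27 crash(1): 1[✗part,t=1,q]
e28 deliver 0→2: 2[part,t=2,q]

1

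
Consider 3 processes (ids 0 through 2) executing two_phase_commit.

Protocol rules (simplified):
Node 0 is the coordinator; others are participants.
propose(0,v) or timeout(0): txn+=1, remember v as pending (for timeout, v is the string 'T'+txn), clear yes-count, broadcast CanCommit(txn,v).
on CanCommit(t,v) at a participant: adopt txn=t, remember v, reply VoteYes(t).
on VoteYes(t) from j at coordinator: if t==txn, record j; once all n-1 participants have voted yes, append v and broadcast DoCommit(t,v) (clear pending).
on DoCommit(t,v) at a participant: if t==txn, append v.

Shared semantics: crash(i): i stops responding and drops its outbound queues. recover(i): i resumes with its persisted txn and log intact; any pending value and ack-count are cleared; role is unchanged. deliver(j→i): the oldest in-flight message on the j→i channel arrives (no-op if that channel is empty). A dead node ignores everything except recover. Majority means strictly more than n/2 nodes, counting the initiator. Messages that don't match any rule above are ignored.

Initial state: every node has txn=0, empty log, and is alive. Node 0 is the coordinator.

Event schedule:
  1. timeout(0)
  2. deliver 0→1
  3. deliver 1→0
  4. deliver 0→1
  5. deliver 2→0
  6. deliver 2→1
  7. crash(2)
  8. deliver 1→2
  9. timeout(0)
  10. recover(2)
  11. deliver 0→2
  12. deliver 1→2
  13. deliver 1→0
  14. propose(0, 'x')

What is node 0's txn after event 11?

step 1 timeout(0): 0={coor,t=1,log=-}
step 2 deliver 0→1: 1={part,t=1,log=-}
step 3 deliver 1→0: —
step 4 deliver 0→1: —
step 5 deliver 2→0: —
step 6 deliver 2→1: —
step 7 crash(2): 2={✗part,t=0,log=-}
step 8 deliver 1→2: —
step 9 timeout(0): 0={coor,t=2,log=-}
step 10 recover(2): 2={part,t=0,log=-}
step 11 deliver 0→2: 2={part,t=1,log=-}

2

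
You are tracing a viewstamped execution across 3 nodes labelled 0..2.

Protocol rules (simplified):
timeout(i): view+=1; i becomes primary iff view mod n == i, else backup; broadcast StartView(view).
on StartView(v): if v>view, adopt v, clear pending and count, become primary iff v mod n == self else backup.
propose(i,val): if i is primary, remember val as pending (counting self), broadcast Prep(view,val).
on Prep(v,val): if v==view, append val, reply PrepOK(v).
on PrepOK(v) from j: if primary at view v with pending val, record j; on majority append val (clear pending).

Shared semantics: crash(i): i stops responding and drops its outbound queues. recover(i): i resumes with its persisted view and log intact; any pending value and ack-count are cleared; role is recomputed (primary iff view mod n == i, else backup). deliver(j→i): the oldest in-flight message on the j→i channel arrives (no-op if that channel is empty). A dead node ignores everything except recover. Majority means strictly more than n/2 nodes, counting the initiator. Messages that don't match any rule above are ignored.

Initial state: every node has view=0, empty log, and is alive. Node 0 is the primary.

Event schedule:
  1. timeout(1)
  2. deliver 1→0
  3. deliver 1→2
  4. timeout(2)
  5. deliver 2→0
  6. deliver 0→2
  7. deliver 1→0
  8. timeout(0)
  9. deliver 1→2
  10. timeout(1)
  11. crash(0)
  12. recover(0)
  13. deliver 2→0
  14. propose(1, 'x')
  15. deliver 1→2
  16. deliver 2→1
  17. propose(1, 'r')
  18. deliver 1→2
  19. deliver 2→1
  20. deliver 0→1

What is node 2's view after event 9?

[1] timeout(1) → N1(prim v1 [-])
[2] deliver 1→0 → N0(back v1 [-])
[3] deliver 1→2 → N2(back v1 [-])
[4] timeout(2) → N2(prim v2 [-])
[5] deliver 2→0 → N0(back v2 [-])
[6] deliver 0→2 → ∅
[7] deliver 1→0 → ∅
[8] timeout(0) → N0(prim v3 [-])
[9] deliver 1→2 → ∅

2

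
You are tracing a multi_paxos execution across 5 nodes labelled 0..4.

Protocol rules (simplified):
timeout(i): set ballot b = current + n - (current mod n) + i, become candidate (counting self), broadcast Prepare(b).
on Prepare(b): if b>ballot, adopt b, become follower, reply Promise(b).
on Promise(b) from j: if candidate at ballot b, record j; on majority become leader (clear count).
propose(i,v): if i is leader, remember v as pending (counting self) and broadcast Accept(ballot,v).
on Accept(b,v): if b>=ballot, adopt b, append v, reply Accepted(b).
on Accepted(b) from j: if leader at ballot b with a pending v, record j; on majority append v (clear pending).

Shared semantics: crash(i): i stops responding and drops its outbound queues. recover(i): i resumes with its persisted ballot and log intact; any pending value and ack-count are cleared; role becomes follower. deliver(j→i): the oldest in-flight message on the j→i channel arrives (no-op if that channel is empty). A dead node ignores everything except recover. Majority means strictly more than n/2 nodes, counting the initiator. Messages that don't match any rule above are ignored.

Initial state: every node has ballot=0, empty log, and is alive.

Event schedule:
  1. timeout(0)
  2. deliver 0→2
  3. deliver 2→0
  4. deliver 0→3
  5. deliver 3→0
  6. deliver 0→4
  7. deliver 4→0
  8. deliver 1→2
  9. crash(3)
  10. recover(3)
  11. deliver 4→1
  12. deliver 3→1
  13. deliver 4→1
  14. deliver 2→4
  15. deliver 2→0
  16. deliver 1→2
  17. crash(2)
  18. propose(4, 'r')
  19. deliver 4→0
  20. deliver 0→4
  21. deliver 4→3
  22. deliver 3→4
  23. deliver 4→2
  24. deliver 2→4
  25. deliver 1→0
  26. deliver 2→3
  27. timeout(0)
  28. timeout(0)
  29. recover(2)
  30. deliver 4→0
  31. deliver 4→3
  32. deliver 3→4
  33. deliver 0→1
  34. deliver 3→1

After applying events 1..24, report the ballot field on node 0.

5

1. timeout(0):  <0:cand b5 ->
2. deliver 0→2:  <2:foll b5 ->
3. deliver 2→0:  nop
4. deliver 0→3:  <3:foll b5 ->
5. deliver 3→0:  <0:lead b5 ->
6. deliver 0→4:  <4:foll b5 ->
7. deliver 4→0:  nop
8. deliver 1→2:  nop
9. crash(3):  <3:✗foll b5 ->
10. recover(3):  <3:foll b5 ->
11. deliver 4→1:  nop
12. deliver 3→1:  nop
13. deliver 4→1:  nop
14. deliver 2→4:  nop
15. deliver 2→0:  nop
16. deliver 1→2:  nop
17. crash(2):  <2:✗foll b5 ->
18. propose(4,'r'):  nop
19. deliver 4→0:  nop
20. deliver 0→4:  nop
21. deliver 4→3:  nop
22. deliver 3→4:  nop
23. deliver 4→2:  nop
24. deliver 2→4:  nop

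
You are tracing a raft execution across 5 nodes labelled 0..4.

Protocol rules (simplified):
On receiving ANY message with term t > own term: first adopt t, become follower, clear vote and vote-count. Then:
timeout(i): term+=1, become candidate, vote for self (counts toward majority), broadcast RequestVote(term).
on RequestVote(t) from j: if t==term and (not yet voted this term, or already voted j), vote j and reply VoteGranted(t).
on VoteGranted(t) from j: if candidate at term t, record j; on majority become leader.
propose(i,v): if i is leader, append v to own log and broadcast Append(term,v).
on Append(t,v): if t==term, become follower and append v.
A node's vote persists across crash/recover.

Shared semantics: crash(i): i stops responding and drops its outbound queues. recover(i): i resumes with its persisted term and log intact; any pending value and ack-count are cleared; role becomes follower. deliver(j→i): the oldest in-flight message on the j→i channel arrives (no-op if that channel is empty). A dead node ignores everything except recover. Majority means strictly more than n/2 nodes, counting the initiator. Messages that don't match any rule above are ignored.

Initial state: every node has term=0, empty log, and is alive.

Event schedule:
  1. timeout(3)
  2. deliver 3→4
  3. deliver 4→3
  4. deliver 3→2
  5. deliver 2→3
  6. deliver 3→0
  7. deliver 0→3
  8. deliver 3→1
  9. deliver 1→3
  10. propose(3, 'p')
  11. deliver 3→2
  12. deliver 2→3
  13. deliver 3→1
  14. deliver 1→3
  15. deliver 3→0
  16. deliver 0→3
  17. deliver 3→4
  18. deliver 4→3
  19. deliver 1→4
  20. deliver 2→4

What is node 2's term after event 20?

1

[1] timeout(3) → N3(cand t1 [-])
[2] deliver 3→4 → N4(foll t1 [-])
[3] deliver 4→3 → ∅
[4] deliver 3→2 → N2(foll t1 [-])
[5] deliver 2→3 → N3(lead t1 [-])
[6] deliver 3→0 → N0(foll t1 [-])
[7] deliver 0→3 → ∅
[8] deliver 3→1 → N1(foll t1 [-])
[9] deliver 1→3 → ∅
[10] propose(3,'p') → N3(lead t1 [p])
[11] deliver 3→2 → N2(foll t1 [p])
[12] deliver 2→3 → ∅
[13] deliver 3→1 → N1(foll t1 [p])
[14] deliver 1→3 → ∅
[15] deliver 3→0 → N0(foll t1 [p])
[16] deliver 0→3 → ∅
[17] deliver 3→4 → N4(foll t1 [p])
[18] deliver 4→3 → ∅
[19] deliver 1→4 → ∅
[20] deliver 2→4 → ∅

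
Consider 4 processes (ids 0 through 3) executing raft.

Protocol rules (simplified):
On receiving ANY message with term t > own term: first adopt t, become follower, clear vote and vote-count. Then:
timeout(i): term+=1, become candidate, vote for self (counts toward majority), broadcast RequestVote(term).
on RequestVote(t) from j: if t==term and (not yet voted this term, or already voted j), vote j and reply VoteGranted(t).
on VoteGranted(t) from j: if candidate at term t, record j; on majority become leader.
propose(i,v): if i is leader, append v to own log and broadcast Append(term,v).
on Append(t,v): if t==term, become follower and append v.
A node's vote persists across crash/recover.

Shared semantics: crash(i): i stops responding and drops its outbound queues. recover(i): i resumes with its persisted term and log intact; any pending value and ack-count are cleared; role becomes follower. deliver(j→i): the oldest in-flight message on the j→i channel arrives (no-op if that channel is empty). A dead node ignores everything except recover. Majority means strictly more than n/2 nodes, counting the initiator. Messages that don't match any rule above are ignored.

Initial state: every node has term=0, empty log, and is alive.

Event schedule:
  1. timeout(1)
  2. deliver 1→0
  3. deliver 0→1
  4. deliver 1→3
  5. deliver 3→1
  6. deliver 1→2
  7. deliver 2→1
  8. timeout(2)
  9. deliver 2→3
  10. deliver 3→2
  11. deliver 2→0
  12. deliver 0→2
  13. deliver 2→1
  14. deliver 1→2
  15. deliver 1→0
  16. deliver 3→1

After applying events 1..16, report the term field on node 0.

2

[1] timeout(1) → N1(cand t1 [-])
[2] deliver 1→0 → N0(foll t1 [-])
[3] deliver 0→1 → ∅
[4] deliver 1→3 → N3(foll t1 [-])
[5] deliver 3→1 → N1(lead t1 [-])
[6] deliver 1→2 → N2(foll t1 [-])
[7] deliver 2→1 → ∅
[8] timeout(2) → N2(cand t2 [-])
[9] deliver 2→3 → N3(foll t2 [-])
[10] deliver 3→2 → ∅
[11] deliver 2→0 → N0(foll t2 [-])
[12] deliver 0→2 → N2(lead t2 [-])
[13] deliver 2→1 → N1(foll t2 [-])
[14] deliver 1→2 → ∅
[15] deliver 1→0 → ∅
[16] deliver 3→1 → ∅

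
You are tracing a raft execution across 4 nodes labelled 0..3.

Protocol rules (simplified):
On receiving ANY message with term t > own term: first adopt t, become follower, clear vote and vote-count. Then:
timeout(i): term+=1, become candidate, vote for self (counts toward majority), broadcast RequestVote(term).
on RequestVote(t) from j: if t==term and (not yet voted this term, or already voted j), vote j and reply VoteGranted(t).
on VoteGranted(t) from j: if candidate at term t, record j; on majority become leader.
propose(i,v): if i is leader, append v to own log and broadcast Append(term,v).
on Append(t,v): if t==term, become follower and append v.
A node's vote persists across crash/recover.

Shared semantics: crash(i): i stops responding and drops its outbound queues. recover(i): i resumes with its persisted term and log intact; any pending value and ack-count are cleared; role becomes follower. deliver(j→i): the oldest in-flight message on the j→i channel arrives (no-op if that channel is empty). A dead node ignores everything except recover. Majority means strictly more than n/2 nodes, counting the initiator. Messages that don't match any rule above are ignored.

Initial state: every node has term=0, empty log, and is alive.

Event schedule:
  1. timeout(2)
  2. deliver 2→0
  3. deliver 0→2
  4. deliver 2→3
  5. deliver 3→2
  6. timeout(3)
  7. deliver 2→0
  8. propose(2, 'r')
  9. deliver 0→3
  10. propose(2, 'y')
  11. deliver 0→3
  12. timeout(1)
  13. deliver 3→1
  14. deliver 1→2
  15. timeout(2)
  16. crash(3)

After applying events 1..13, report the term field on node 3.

[1] timeout(2) → N2(cand t1 [-])
[2] deliver 2→0 → N0(foll t1 [-])
[3] deliver 0→2 → ∅
[4] deliver 2→3 → N3(foll t1 [-])
[5] deliver 3→2 → N2(lead t1 [-])
[6] timeout(3) → N3(cand t2 [-])
[7] deliver 2→0 → ∅
[8] propose(2,'r') → N2(lead t1 [r])
[9] deliver 0→3 → ∅
[10] propose(2,'y') → N2(lead t1 [r,y])
[11] deliver 0→3 → ∅
[12] timeout(1) → N1(cand t1 [-])
[13] deliver 3→1 → N1(foll t2 [-])

2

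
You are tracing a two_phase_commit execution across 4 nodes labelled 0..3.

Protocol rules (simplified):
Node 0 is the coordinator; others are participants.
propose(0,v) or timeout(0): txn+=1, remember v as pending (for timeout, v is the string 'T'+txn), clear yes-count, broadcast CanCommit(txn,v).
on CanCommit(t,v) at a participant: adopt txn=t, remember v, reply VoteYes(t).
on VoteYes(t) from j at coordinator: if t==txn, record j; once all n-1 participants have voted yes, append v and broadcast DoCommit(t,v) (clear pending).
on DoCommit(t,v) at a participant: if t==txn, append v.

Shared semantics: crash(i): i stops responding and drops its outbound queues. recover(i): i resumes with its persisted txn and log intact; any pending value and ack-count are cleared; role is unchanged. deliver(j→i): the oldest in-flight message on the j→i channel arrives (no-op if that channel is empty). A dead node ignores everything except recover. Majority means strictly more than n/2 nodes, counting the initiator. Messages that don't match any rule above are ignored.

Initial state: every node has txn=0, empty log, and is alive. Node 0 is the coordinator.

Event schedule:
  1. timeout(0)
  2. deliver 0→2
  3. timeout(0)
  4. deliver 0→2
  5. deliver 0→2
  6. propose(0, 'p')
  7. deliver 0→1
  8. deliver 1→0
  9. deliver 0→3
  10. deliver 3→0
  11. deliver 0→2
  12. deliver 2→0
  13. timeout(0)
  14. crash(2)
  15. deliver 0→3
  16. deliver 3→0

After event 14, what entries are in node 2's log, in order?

e1 timeout(0): 0[coor,t=1,-]
e2 deliver 0→2: 2[part,t=1,-]
e3 timeout(0): 0[coor,t=2,-]
e4 deliver 0→2: 2[part,t=2,-]
e5 deliver 0→2: ·
e6 propose(0,'p'): 0[coor,t=3,-]
e7 deliver 0→1: 1[part,t=1,-]
e8 deliver 1→0: ·
e9 deliver 0→3: 3[part,t=1,-]
e10 deliver 3→0: ·
e11 deliver 0→2: 2[part,t=3,-]
e12 deliver 2→0: ·
e13 timeout(0): 0[coor,t=4,-]
e14 crash(2): 2[✗part,t=3,-]

empty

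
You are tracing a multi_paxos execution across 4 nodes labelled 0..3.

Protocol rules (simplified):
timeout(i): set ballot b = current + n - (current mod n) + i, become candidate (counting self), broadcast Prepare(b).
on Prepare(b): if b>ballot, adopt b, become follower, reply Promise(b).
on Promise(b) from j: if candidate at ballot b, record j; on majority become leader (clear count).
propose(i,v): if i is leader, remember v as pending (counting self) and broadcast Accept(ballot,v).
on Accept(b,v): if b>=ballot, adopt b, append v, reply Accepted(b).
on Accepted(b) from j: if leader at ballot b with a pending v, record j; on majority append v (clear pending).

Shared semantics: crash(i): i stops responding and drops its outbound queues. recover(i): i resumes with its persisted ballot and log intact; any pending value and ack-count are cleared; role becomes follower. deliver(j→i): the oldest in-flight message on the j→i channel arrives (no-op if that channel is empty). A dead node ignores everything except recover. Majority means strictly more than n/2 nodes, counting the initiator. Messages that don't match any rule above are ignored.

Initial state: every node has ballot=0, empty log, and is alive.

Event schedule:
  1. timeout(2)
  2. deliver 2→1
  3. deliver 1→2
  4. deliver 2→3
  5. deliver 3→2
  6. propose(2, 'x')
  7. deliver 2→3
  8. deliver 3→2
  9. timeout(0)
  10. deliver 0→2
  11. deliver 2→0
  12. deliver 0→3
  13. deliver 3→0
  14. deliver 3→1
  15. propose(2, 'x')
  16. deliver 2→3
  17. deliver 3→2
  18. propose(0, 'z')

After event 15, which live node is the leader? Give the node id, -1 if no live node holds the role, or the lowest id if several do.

2

after 1 — timeout(2): n2:cand/b6/[-]
after 2 — deliver 2→1: n1:foll/b6/[-]
after 3 — deliver 1→2: ·
after 4 — deliver 2→3: n3:foll/b6/[-]
after 5 — deliver 3→2: n2:lead/b6/[-]
after 6 — propose(2,'x'): ·
after 7 — deliver 2→3: n3:foll/b6/[x]
after 8 — deliver 3→2: ·
after 9 — timeout(0): n0:cand/b4/[-]
after 10 — deliver 0→2: ·
after 11 — deliver 2→0: n0:foll/b6/[-]
after 12 — deliver 0→3: ·
after 13 — deliver 3→0: ·
after 14 — deliver 3→1: ·
after 15 — propose(2,'x'): ·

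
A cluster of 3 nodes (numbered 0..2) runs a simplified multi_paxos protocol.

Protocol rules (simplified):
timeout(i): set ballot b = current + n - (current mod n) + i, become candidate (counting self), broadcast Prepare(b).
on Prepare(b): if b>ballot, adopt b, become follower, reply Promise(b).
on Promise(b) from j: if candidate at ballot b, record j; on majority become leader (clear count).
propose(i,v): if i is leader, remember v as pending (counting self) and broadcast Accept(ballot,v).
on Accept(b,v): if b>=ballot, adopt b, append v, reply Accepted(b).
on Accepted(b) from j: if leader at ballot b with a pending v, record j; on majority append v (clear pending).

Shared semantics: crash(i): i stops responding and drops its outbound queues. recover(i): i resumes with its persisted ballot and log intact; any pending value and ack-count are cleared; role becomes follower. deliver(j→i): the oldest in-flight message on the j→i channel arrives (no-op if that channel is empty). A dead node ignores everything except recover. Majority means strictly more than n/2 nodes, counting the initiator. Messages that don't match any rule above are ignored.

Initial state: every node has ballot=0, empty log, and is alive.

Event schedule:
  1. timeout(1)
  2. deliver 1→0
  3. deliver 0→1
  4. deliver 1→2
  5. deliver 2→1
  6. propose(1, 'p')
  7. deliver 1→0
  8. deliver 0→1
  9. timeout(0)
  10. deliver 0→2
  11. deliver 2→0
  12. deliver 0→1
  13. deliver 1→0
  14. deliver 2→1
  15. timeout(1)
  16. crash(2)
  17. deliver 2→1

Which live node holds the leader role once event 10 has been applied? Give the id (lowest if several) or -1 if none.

step 1 timeout(1): 1={cand,b=4,log=-}
step 2 deliver 1→0: 0={foll,b=4,log=-}
step 3 deliver 0→1: 1={lead,b=4,log=-}
step 4 deliver 1→2: 2={foll,b=4,log=-}
step 5 deliver 2→1: —
step 6 propose(1,'p'): —
step 7 deliver 1→0: 0={foll,b=4,log=p}
step 8 deliver 0→1: 1={lead,b=4,log=p}
step 9 timeout(0): 0={cand,b=6,log=p}
step 10 deliver 0→2: 2={foll,b=6,log=-}

1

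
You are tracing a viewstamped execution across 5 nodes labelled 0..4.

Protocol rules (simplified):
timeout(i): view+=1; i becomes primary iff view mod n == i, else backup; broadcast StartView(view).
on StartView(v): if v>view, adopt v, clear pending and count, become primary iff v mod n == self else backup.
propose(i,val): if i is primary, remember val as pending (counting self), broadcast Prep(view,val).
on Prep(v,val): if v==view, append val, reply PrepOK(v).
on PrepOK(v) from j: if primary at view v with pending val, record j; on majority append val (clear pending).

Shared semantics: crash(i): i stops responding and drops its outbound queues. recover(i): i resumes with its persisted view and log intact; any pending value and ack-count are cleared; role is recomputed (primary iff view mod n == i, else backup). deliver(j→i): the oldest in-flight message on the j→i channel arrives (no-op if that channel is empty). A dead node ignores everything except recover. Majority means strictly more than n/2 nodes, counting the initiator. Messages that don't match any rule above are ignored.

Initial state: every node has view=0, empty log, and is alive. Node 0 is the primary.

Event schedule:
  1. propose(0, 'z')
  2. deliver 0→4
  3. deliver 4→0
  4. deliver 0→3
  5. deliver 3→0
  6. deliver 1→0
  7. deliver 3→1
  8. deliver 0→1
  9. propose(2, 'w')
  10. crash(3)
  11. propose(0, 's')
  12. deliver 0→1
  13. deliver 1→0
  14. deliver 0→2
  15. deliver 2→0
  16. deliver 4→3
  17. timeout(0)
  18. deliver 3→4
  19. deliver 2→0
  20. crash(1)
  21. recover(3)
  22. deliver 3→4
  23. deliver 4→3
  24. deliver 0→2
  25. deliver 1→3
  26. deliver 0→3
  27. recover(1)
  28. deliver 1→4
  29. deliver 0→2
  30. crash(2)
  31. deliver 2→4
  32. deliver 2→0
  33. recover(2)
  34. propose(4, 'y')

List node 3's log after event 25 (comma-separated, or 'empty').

z

after 1 — propose(0,'z'): ·
after 2 — deliver 0→4: n4:back/v0/[z]
after 3 — deliver 4→0: ·
after 4 — deliver 0→3: n3:back/v0/[z]
after 5 — deliver 3→0: n0:prim/v0/[z]
after 6 — deliver 1→0: ·
after 7 — deliver 3→1: ·
after 8 — deliver 0→1: n1:back/v0/[z]
after 9 — propose(2,'w'): ·
after 10 — crash(3): n3:✗back/v0/[z]
after 11 — propose(0,'s'): ·
after 12 — deliver 0→1: n1:back/v0/[z,s]
after 13 — deliver 1→0: ·
after 14 — deliver 0→2: n2:back/v0/[z]
after 15 — deliver 2→0: n0:prim/v0/[z,s]
after 16 — deliver 4→3: ·
after 17 — timeout(0): n0:back/v1/[z,s]
after 18 — deliver 3→4: ·
after 19 — deliver 2→0: ·
after 20 — crash(1): n1:✗back/v0/[z,s]
after 21 — recover(3): n3:back/v0/[z]
after 22 — deliver 3→4: ·
after 23 — deliver 4→3: ·
after 24 — deliver 0→2: n2:back/v0/[z,s]
after 25 — deliver 1→3: ·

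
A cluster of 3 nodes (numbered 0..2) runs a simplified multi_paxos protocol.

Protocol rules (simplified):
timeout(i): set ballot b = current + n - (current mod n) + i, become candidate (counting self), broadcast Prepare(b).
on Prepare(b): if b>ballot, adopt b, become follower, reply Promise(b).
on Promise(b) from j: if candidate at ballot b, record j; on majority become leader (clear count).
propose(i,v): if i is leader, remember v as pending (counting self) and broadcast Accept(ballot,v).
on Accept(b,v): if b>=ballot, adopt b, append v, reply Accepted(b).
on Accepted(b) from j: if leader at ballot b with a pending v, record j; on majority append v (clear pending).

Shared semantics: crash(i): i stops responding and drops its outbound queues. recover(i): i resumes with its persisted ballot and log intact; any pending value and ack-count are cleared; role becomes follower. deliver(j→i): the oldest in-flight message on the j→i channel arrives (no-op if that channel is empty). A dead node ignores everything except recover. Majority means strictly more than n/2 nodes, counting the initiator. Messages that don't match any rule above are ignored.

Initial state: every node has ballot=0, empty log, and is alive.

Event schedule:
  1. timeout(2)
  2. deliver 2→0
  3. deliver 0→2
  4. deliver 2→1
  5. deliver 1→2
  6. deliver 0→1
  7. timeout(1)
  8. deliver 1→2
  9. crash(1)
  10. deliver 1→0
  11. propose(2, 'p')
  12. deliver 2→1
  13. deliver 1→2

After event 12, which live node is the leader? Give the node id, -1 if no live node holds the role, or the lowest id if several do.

1. timeout(2):  <2:cand b5 ->
2. deliver 2→0:  <0:foll b5 ->
3. deliver 0→2:  <2:lead b5 ->
4. deliver 2→1:  <1:foll b5 ->
5. deliver 1→2:  nop
6. deliver 0→1:  nop
7. timeout(1):  <1:cand b7 ->
8. deliver 1→2:  <2:foll b7 ->
9. crash(1):  <1:✗cand b7 ->
10. deliver 1→0:  nop
11. propose(2,'p'):  nop
12. deliver 2→1:  nop

-1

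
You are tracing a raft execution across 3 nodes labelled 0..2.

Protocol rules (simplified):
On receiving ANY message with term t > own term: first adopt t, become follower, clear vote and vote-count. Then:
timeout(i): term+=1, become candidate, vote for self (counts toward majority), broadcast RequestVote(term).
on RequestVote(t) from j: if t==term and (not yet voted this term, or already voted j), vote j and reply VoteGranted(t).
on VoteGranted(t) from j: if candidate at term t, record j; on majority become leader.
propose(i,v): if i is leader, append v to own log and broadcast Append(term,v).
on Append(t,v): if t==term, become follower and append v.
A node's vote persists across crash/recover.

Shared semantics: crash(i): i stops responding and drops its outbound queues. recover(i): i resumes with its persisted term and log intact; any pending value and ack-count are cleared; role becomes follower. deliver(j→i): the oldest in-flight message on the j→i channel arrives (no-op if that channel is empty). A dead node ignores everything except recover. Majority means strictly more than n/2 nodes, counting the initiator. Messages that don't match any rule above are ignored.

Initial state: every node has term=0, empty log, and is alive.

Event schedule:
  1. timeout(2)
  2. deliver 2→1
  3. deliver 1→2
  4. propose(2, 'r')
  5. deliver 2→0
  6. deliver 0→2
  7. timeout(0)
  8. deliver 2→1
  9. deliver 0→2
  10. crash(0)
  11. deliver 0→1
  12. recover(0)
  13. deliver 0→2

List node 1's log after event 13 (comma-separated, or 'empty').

after 1 — timeout(2): n2:cand/t1/[-]
after 2 — deliver 2→1: n1:foll/t1/[-]
after 3 — deliver 1→2: n2:lead/t1/[-]
after 4 — propose(2,'r'): n2:lead/t1/[r]
after 5 — deliver 2→0: n0:foll/t1/[-]
after 6 — deliver 0→2: ·
after 7 — timeout(0): n0:cand/t2/[-]
after 8 — deliver 2→1: n1:foll/t1/[r]
after 9 — deliver 0→2: n2:foll/t2/[r]
after 10 — crash(0): n0:✗cand/t2/[-]
after 11 — deliver 0→1: ·
after 12 — recover(0): n0:foll/t2/[-]
after 13 — deliver 0→2: ·

r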